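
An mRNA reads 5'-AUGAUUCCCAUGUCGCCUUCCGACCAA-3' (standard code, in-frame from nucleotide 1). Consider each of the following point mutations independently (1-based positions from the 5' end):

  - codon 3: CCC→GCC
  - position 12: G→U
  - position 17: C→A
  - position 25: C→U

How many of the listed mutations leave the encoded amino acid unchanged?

Codon 3: CCC (Pro) → GCC (Ala) — missense.
Codon 4: AUG (Met) → AUU (Ile) — missense.
Codon 6: CCU (Pro) → CAU (His) — missense.
Codon 9: CAA (Gln) → UAA (Stop) — nonsense.
Synonymous: 0 of 4.

0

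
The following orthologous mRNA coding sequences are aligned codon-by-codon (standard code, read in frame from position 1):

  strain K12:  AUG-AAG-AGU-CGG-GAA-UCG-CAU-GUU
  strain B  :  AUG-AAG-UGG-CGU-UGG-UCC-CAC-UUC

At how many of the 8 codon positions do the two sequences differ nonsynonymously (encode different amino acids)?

3

Codon 1: AUG Met / AUG Met — identical.
Codon 2: AAG Lys / AAG Lys — identical.
Codon 3: AGU Ser / UGG Trp — nonsynonymous.
Codon 4: CGG Arg / CGU Arg — synonymous.
Codon 5: GAA Glu / UGG Trp — nonsynonymous.
Codon 6: UCG Ser / UCC Ser — synonymous.
Codon 7: CAU His / CAC His — synonymous.
Codon 8: GUU Val / UUC Phe — nonsynonymous.
Nonsynonymous differences: 3.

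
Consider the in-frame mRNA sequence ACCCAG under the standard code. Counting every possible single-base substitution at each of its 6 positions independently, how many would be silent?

Codon 1 (ACC, Thr): 3 synonymous substitutions.
Codon 2 (CAG, Gln): 1 synonymous substitution.
Total: 3 + 1 = 4.

4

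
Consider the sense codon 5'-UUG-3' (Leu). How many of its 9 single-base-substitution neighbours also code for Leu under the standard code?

2

Position 1: CUG → 1 synonymous.
Position 2: none → 0 synonymous.
Position 3: UUA → 1 synonymous.
Total: 1 + 0 + 1 = 2.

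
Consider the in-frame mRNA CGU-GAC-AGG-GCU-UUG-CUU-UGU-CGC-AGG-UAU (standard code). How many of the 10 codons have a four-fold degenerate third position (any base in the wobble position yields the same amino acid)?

Codon 1 CGU (Arg): third position 4-fold.
Codon 2 GAC (Asp): third position 2-fold.
Codon 3 AGG (Arg): third position 2-fold.
Codon 4 GCU (Ala): third position 4-fold.
Codon 5 UUG (Leu): third position 2-fold.
Codon 6 CUU (Leu): third position 4-fold.
Codon 7 UGU (Cys): third position 2-fold.
Codon 8 CGC (Arg): third position 4-fold.
Codon 9 AGG (Arg): third position 2-fold.
Codon 10 UAU (Tyr): third position 2-fold.
Four-fold degenerate third positions: 4.

4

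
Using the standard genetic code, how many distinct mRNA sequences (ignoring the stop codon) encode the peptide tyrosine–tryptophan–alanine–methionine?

Tyr: 2 codons.
Trp: 1 codon.
Ala: 4 codons.
Met: 1 codon.
2 × 1 × 4 × 1 = 8.

8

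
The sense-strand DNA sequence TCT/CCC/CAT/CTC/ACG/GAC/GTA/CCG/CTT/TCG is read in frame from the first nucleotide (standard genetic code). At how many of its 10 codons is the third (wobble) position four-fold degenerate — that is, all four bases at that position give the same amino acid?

Codon 1 TCT (Ser): third position 4-fold.
Codon 2 CCC (Pro): third position 4-fold.
Codon 3 CAT (His): third position 2-fold.
Codon 4 CTC (Leu): third position 4-fold.
Codon 5 ACG (Thr): third position 4-fold.
Codon 6 GAC (Asp): third position 2-fold.
Codon 7 GTA (Val): third position 4-fold.
Codon 8 CCG (Pro): third position 4-fold.
Codon 9 CTT (Leu): third position 4-fold.
Codon 10 TCG (Ser): third position 4-fold.
Four-fold degenerate third positions: 8.

8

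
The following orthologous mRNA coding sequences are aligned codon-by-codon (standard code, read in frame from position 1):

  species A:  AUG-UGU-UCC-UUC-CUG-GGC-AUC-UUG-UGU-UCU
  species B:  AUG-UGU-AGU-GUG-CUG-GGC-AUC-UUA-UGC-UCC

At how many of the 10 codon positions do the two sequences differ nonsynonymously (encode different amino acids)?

1

Codon 1: AUG Met / AUG Met — identical.
Codon 2: UGU Cys / UGU Cys — identical.
Codon 3: UCC Ser / AGU Ser — synonymous.
Codon 4: UUC Phe / GUG Val — nonsynonymous.
Codon 5: CUG Leu / CUG Leu — identical.
Codon 6: GGC Gly / GGC Gly — identical.
Codon 7: AUC Ile / AUC Ile — identical.
Codon 8: UUG Leu / UUA Leu — synonymous.
Codon 9: UGU Cys / UGC Cys — synonymous.
Codon 10: UCU Ser / UCC Ser — synonymous.
Nonsynonymous differences: 1.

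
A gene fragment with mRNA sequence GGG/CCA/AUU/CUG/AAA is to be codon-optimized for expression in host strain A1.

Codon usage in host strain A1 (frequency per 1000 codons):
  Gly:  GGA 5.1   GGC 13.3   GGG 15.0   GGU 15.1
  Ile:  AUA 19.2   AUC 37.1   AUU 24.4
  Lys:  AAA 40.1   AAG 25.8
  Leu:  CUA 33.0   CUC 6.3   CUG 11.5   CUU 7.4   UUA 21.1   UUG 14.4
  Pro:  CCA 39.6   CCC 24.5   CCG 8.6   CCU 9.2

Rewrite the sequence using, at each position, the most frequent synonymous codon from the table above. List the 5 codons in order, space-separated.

Codon 1 (Gly): best is GGU at 15.1.
Codon 2 (Pro): best is CCA at 39.6.
Codon 3 (Ile): best is AUC at 37.1.
Codon 4 (Leu): best is CUA at 33.0.
Codon 5 (Lys): best is AAA at 40.1.

GGU CCA AUC CUA AAA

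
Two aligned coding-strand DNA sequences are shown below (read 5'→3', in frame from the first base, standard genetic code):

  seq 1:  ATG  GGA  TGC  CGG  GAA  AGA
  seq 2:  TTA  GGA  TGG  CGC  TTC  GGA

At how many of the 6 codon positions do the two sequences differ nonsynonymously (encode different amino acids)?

4

Codon 1: ATG Met / TTA Leu — nonsynonymous.
Codon 2: GGA Gly / GGA Gly — identical.
Codon 3: TGC Cys / TGG Trp — nonsynonymous.
Codon 4: CGG Arg / CGC Arg — synonymous.
Codon 5: GAA Glu / TTC Phe — nonsynonymous.
Codon 6: AGA Arg / GGA Gly — nonsynonymous.
Nonsynonymous differences: 4.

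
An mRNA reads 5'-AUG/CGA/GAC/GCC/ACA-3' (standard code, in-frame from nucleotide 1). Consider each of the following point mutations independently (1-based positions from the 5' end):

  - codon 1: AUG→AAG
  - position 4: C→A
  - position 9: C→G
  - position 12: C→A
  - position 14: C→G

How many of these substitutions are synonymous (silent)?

Codon 1: AUG (Met) → AAG (Lys) — missense.
Codon 2: CGA (Arg) → AGA (Arg) — synonymous.
Codon 3: GAC (Asp) → GAG (Glu) — missense.
Codon 4: GCC (Ala) → GCA (Ala) — synonymous.
Codon 5: ACA (Thr) → AGA (Arg) — missense.
Synonymous: 2 of 5.

2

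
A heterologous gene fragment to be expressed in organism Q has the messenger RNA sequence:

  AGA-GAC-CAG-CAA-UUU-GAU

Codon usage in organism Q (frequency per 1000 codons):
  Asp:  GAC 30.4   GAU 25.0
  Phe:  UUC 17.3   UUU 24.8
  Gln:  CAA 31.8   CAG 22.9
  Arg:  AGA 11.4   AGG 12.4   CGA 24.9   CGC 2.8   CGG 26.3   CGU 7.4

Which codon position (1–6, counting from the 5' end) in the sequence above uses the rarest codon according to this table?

Codon 1 AGA (Arg): 11.4 per 1000.
Codon 2 GAC (Asp): 30.4 per 1000.
Codon 3 CAG (Gln): 22.9 per 1000.
Codon 4 CAA (Gln): 31.8 per 1000.
Codon 5 UUU (Phe): 24.8 per 1000.
Codon 6 GAU (Asp): 25.0 per 1000.
Lowest frequency is 11.4 at codon 1.

1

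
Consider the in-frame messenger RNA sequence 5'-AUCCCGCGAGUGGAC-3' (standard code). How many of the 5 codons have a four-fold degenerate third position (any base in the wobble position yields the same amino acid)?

3

Codon 1 AUC (Ile): third position 3-fold.
Codon 2 CCG (Pro): third position 4-fold.
Codon 3 CGA (Arg): third position 4-fold.
Codon 4 GUG (Val): third position 4-fold.
Codon 5 GAC (Asp): third position 2-fold.
Four-fold degenerate third positions: 3.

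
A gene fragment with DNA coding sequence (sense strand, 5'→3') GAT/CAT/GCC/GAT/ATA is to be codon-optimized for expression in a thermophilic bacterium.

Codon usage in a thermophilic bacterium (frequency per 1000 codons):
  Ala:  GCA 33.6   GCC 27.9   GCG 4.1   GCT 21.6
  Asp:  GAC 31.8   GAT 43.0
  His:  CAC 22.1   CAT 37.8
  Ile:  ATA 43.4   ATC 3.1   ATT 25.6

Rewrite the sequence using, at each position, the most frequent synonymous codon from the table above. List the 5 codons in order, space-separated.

Codon 1 (Asp): best is GAT at 43.0.
Codon 2 (His): best is CAT at 37.8.
Codon 3 (Ala): best is GCA at 33.6.
Codon 4 (Asp): best is GAT at 43.0.
Codon 5 (Ile): best is ATA at 43.4.

GAT CAT GCA GAT ATA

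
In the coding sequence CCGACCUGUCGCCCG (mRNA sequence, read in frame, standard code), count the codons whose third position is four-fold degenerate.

Codon 1 CCG (Pro): third position 4-fold.
Codon 2 ACC (Thr): third position 4-fold.
Codon 3 UGU (Cys): third position 2-fold.
Codon 4 CGC (Arg): third position 4-fold.
Codon 5 CCG (Pro): third position 4-fold.
Four-fold degenerate third positions: 4.

4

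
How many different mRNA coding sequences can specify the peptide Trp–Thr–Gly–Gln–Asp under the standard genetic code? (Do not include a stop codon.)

64

Trp: 1 codon.
Thr: 4 codons.
Gly: 4 codons.
Gln: 2 codons.
Asp: 2 codons.
1 × 4 × 4 × 2 × 2 = 64.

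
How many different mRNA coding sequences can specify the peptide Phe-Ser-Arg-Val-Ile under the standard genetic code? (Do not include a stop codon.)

Phe: 2 codons.
Ser: 6 codons.
Arg: 6 codons.
Val: 4 codons.
Ile: 3 codons.
2 × 6 × 6 × 4 × 3 = 864.

864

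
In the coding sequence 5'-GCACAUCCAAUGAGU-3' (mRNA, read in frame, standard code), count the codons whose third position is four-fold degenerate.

Codon 1 GCA (Ala): third position 4-fold.
Codon 2 CAU (His): third position 2-fold.
Codon 3 CCA (Pro): third position 4-fold.
Codon 4 AUG (Met): third position 1-fold.
Codon 5 AGU (Ser): third position 2-fold.
Four-fold degenerate third positions: 2.

2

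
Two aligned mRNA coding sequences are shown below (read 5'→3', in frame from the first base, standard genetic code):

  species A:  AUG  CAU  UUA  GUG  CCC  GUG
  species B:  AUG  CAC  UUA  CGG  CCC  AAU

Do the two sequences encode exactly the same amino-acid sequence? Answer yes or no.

Codon 1: AUG Met / AUG Met — identical.
Codon 2: CAU His / CAC His — synonymous.
Codon 3: UUA Leu / UUA Leu — identical.
Codon 4: GUG Val / CGG Arg — nonsynonymous.
Codon 5: CCC Pro / CCC Pro — identical.
Codon 6: GUG Val / AAU Asn — nonsynonymous.
Nonsynonymous differences: 2 → different protein.

no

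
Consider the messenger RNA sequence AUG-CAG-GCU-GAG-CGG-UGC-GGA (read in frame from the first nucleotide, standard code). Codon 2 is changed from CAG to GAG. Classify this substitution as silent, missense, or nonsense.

missense

Position 4 falls in codon 2: CAG → Gln.
After the substitution the codon is GAG → Glu.
Gln ≠ Glu, so this is a missense mutation.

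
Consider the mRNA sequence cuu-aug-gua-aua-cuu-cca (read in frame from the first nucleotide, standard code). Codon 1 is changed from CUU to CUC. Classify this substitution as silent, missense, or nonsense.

Position 3 falls in codon 1: CUU → Leu.
After the substitution the codon is CUC → Leu.
Both encode Leu, so the change is synonymous.

silent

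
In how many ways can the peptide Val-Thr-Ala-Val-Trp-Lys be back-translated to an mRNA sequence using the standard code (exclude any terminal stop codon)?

512

Val: 4 codons.
Thr: 4 codons.
Ala: 4 codons.
Val: 4 codons.
Trp: 1 codon.
Lys: 2 codons.
4 × 4 × 4 × 4 × 1 × 2 = 512.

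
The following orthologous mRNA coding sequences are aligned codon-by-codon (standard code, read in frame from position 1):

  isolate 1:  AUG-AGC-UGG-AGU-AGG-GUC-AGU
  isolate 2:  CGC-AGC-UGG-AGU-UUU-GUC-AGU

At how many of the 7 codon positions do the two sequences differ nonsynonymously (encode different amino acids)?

Codon 1: AUG Met / CGC Arg — nonsynonymous.
Codon 2: AGC Ser / AGC Ser — identical.
Codon 3: UGG Trp / UGG Trp — identical.
Codon 4: AGU Ser / AGU Ser — identical.
Codon 5: AGG Arg / UUU Phe — nonsynonymous.
Codon 6: GUC Val / GUC Val — identical.
Codon 7: AGU Ser / AGU Ser — identical.
Nonsynonymous differences: 2.

2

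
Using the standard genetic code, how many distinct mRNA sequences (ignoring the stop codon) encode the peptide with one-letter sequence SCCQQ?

96

Ser: 6 codons.
Cys: 2 codons.
Cys: 2 codons.
Gln: 2 codons.
Gln: 2 codons.
6 × 2 × 2 × 2 × 2 = 96.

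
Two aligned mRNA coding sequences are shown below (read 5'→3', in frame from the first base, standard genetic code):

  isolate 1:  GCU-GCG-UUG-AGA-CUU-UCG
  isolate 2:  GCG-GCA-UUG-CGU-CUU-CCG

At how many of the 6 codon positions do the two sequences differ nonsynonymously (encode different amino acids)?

Codon 1: GCU Ala / GCG Ala — synonymous.
Codon 2: GCG Ala / GCA Ala — synonymous.
Codon 3: UUG Leu / UUG Leu — identical.
Codon 4: AGA Arg / CGU Arg — synonymous.
Codon 5: CUU Leu / CUU Leu — identical.
Codon 6: UCG Ser / CCG Pro — nonsynonymous.
Nonsynonymous differences: 1.

1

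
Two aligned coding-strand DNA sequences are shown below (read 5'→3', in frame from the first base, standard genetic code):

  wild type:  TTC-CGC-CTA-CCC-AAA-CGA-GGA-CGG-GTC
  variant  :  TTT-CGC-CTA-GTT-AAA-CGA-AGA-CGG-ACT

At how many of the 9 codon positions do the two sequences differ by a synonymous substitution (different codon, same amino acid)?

Codon 1: TTC Phe / TTT Phe — synonymous.
Codon 2: CGC Arg / CGC Arg — identical.
Codon 3: CTA Leu / CTA Leu — identical.
Codon 4: CCC Pro / GTT Val — nonsynonymous.
Codon 5: AAA Lys / AAA Lys — identical.
Codon 6: CGA Arg / CGA Arg — identical.
Codon 7: GGA Gly / AGA Arg — nonsynonymous.
Codon 8: CGG Arg / CGG Arg — identical.
Codon 9: GTC Val / ACT Thr — nonsynonymous.
Synonymous differences: 1.

1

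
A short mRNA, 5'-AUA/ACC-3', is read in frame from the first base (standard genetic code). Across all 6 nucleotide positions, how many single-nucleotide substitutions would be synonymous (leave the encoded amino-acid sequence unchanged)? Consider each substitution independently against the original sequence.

5

Codon 1 (AUA, Ile): 2 synonymous substitutions.
Codon 2 (ACC, Thr): 3 synonymous substitutions.
Total: 2 + 3 = 5.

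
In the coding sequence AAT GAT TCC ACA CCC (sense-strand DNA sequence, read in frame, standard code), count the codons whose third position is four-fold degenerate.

Codon 1 AAT (Asn): third position 2-fold.
Codon 2 GAT (Asp): third position 2-fold.
Codon 3 TCC (Ser): third position 4-fold.
Codon 4 ACA (Thr): third position 4-fold.
Codon 5 CCC (Pro): third position 4-fold.
Four-fold degenerate third positions: 3.

3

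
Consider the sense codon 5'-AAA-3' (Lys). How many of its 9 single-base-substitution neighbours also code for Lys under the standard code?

1

Position 1: none → 0 synonymous.
Position 2: none → 0 synonymous.
Position 3: AAG → 1 synonymous.
Total: 0 + 0 + 1 = 1.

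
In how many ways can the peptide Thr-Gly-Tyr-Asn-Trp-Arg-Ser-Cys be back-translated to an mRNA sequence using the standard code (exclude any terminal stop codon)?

Thr: 4 codons.
Gly: 4 codons.
Tyr: 2 codons.
Asn: 2 codons.
Trp: 1 codon.
Arg: 6 codons.
Ser: 6 codons.
Cys: 2 codons.
4 × 4 × 2 × 2 × 1 × 6 × 6 × 2 = 4608.

4608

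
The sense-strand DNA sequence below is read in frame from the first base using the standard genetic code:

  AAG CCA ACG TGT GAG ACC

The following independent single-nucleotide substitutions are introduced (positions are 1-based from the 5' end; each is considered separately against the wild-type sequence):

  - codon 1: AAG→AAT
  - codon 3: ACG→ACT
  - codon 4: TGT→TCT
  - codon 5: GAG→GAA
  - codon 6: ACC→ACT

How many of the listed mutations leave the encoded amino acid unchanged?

3

Codon 1: AAG (Lys) → AAT (Asn) — missense.
Codon 3: ACG (Thr) → ACT (Thr) — synonymous.
Codon 4: TGT (Cys) → TCT (Ser) — missense.
Codon 5: GAG (Glu) → GAA (Glu) — synonymous.
Codon 6: ACC (Thr) → ACT (Thr) — synonymous.
Synonymous: 3 of 5.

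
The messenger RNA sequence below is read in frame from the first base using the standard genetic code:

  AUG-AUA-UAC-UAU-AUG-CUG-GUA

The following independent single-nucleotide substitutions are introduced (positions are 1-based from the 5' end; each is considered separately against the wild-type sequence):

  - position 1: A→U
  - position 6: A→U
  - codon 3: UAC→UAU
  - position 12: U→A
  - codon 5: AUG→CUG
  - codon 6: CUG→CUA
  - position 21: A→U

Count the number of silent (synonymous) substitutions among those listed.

Codon 1: AUG (Met) → UUG (Leu) — missense.
Codon 2: AUA (Ile) → AUU (Ile) — synonymous.
Codon 3: UAC (Tyr) → UAU (Tyr) — synonymous.
Codon 4: UAU (Tyr) → UAA (Stop) — nonsense.
Codon 5: AUG (Met) → CUG (Leu) — missense.
Codon 6: CUG (Leu) → CUA (Leu) — synonymous.
Codon 7: GUA (Val) → GUU (Val) — synonymous.
Synonymous: 4 of 7.

4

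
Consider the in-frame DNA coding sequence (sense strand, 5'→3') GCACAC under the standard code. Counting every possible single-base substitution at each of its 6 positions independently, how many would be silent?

4

Codon 1 (GCA, Ala): 3 synonymous substitutions.
Codon 2 (CAC, His): 1 synonymous substitution.
Total: 3 + 1 = 4.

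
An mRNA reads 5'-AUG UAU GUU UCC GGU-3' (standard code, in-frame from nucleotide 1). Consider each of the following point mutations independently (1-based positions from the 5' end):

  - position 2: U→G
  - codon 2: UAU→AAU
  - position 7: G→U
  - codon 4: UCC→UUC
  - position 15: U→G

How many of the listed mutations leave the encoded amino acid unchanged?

1

Codon 1: AUG (Met) → AGG (Arg) — missense.
Codon 2: UAU (Tyr) → AAU (Asn) — missense.
Codon 3: GUU (Val) → UUU (Phe) — missense.
Codon 4: UCC (Ser) → UUC (Phe) — missense.
Codon 5: GGU (Gly) → GGG (Gly) — synonymous.
Synonymous: 1 of 5.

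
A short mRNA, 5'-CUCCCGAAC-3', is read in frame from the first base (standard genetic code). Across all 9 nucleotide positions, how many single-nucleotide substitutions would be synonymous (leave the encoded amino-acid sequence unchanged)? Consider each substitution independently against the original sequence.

7

Codon 1 (CUC, Leu): 3 synonymous substitutions.
Codon 2 (CCG, Pro): 3 synonymous substitutions.
Codon 3 (AAC, Asn): 1 synonymous substitution.
Total: 3 + 3 + 1 = 7.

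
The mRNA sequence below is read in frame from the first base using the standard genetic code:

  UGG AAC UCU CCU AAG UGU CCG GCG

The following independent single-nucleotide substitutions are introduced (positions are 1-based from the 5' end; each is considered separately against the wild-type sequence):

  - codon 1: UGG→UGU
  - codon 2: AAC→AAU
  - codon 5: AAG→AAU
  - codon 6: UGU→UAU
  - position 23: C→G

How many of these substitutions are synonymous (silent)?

1

Codon 1: UGG (Trp) → UGU (Cys) — missense.
Codon 2: AAC (Asn) → AAU (Asn) — synonymous.
Codon 5: AAG (Lys) → AAU (Asn) — missense.
Codon 6: UGU (Cys) → UAU (Tyr) — missense.
Codon 8: GCG (Ala) → GGG (Gly) — missense.
Synonymous: 1 of 5.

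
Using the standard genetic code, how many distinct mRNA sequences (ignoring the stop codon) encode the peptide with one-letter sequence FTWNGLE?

Phe: 2 codons.
Thr: 4 codons.
Trp: 1 codon.
Asn: 2 codons.
Gly: 4 codons.
Leu: 6 codons.
Glu: 2 codons.
2 × 4 × 1 × 2 × 4 × 6 × 2 = 768.

768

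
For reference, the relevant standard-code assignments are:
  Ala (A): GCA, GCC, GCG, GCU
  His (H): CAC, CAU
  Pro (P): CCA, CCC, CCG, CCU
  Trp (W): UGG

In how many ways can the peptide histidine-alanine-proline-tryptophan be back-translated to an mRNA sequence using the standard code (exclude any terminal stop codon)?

His: 2 codons.
Ala: 4 codons.
Pro: 4 codons.
Trp: 1 codon.
2 × 4 × 4 × 1 = 32.

32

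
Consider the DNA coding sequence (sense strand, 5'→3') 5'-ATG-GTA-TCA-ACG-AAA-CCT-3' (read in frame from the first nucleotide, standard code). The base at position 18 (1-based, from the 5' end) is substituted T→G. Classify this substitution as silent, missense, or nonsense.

silent

Position 18 falls in codon 6: CCT → Pro.
After the substitution the codon is CCG → Pro.
Both encode Pro, so the change is synonymous.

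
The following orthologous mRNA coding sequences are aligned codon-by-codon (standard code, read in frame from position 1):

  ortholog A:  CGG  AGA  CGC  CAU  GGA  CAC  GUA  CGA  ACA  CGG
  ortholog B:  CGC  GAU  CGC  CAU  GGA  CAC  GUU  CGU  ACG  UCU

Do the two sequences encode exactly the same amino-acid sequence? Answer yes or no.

Codon 1: CGG Arg / CGC Arg — synonymous.
Codon 2: AGA Arg / GAU Asp — nonsynonymous.
Codon 3: CGC Arg / CGC Arg — identical.
Codon 4: CAU His / CAU His — identical.
Codon 5: GGA Gly / GGA Gly — identical.
Codon 6: CAC His / CAC His — identical.
Codon 7: GUA Val / GUU Val — synonymous.
Codon 8: CGA Arg / CGU Arg — synonymous.
Codon 9: ACA Thr / ACG Thr — synonymous.
Codon 10: CGG Arg / UCU Ser — nonsynonymous.
Nonsynonymous differences: 2 → different protein.

no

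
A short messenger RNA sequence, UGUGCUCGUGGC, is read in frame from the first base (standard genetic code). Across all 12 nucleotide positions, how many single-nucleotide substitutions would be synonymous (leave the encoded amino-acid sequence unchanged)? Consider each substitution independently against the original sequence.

10

Codon 1 (UGU, Cys): 1 synonymous substitution.
Codon 2 (GCU, Ala): 3 synonymous substitutions.
Codon 3 (CGU, Arg): 3 synonymous substitutions.
Codon 4 (GGC, Gly): 3 synonymous substitutions.
Total: 1 + 3 + 3 + 3 = 10.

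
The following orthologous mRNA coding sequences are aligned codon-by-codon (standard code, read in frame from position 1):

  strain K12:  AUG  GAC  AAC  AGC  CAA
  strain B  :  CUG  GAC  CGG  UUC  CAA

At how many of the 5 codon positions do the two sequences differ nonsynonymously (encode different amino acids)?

3

Codon 1: AUG Met / CUG Leu — nonsynonymous.
Codon 2: GAC Asp / GAC Asp — identical.
Codon 3: AAC Asn / CGG Arg — nonsynonymous.
Codon 4: AGC Ser / UUC Phe — nonsynonymous.
Codon 5: CAA Gln / CAA Gln — identical.
Nonsynonymous differences: 3.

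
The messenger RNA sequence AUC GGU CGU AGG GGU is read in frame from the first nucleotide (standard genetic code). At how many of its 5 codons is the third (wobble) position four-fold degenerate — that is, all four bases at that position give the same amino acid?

Codon 1 AUC (Ile): third position 3-fold.
Codon 2 GGU (Gly): third position 4-fold.
Codon 3 CGU (Arg): third position 4-fold.
Codon 4 AGG (Arg): third position 2-fold.
Codon 5 GGU (Gly): third position 4-fold.
Four-fold degenerate third positions: 3.

3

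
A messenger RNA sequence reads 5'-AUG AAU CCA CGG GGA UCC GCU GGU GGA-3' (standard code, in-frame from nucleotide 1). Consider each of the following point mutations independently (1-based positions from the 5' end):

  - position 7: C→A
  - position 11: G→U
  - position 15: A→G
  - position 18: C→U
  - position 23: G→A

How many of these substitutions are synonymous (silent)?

2

Codon 3: CCA (Pro) → ACA (Thr) — missense.
Codon 4: CGG (Arg) → CUG (Leu) — missense.
Codon 5: GGA (Gly) → GGG (Gly) — synonymous.
Codon 6: UCC (Ser) → UCU (Ser) — synonymous.
Codon 8: GGU (Gly) → GAU (Asp) — missense.
Synonymous: 2 of 5.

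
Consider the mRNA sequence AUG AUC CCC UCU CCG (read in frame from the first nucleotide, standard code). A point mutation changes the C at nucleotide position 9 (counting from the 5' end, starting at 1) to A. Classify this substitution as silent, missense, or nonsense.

Position 9 falls in codon 3: CCC → Pro.
After the substitution the codon is CCA → Pro.
Both encode Pro, so the change is synonymous.

silent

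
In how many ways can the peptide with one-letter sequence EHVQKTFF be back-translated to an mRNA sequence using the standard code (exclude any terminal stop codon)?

1024

Glu: 2 codons.
His: 2 codons.
Val: 4 codons.
Gln: 2 codons.
Lys: 2 codons.
Thr: 4 codons.
Phe: 2 codons.
Phe: 2 codons.
2 × 2 × 4 × 2 × 2 × 4 × 2 × 2 = 1024.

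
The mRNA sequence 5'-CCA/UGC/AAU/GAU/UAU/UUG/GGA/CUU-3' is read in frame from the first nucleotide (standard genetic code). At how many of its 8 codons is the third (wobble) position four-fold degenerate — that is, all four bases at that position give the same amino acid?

Codon 1 CCA (Pro): third position 4-fold.
Codon 2 UGC (Cys): third position 2-fold.
Codon 3 AAU (Asn): third position 2-fold.
Codon 4 GAU (Asp): third position 2-fold.
Codon 5 UAU (Tyr): third position 2-fold.
Codon 6 UUG (Leu): third position 2-fold.
Codon 7 GGA (Gly): third position 4-fold.
Codon 8 CUU (Leu): third position 4-fold.
Four-fold degenerate third positions: 3.

3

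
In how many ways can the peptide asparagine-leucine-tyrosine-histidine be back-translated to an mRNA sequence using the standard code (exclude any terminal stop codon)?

Asn: 2 codons.
Leu: 6 codons.
Tyr: 2 codons.
His: 2 codons.
2 × 6 × 2 × 2 = 48.

48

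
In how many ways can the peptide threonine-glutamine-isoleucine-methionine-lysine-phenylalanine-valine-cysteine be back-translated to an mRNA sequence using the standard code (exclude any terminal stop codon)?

Thr: 4 codons.
Gln: 2 codons.
Ile: 3 codons.
Met: 1 codon.
Lys: 2 codons.
Phe: 2 codons.
Val: 4 codons.
Cys: 2 codons.
4 × 2 × 3 × 1 × 2 × 2 × 4 × 2 = 768.

768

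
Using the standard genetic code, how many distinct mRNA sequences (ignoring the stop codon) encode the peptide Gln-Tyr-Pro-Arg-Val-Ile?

Gln: 2 codons.
Tyr: 2 codons.
Pro: 4 codons.
Arg: 6 codons.
Val: 4 codons.
Ile: 3 codons.
2 × 2 × 4 × 6 × 4 × 3 = 1152.

1152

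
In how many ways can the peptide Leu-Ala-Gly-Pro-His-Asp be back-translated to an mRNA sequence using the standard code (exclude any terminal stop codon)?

Leu: 6 codons.
Ala: 4 codons.
Gly: 4 codons.
Pro: 4 codons.
His: 2 codons.
Asp: 2 codons.
6 × 4 × 4 × 4 × 2 × 2 = 1536.

1536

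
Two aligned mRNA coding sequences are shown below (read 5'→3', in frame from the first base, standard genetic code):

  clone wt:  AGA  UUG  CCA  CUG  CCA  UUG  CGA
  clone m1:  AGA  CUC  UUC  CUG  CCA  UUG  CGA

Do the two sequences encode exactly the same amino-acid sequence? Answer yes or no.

Codon 1: AGA Arg / AGA Arg — identical.
Codon 2: UUG Leu / CUC Leu — synonymous.
Codon 3: CCA Pro / UUC Phe — nonsynonymous.
Codon 4: CUG Leu / CUG Leu — identical.
Codon 5: CCA Pro / CCA Pro — identical.
Codon 6: UUG Leu / UUG Leu — identical.
Codon 7: CGA Arg / CGA Arg — identical.
Nonsynonymous differences: 1 → different protein.

no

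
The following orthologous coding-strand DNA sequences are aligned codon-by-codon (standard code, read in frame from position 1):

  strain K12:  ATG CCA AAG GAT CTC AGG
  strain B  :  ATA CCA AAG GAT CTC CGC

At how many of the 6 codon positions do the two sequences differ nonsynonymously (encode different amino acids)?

1

Codon 1: ATG Met / ATA Ile — nonsynonymous.
Codon 2: CCA Pro / CCA Pro — identical.
Codon 3: AAG Lys / AAG Lys — identical.
Codon 4: GAT Asp / GAT Asp — identical.
Codon 5: CTC Leu / CTC Leu — identical.
Codon 6: AGG Arg / CGC Arg — synonymous.
Nonsynonymous differences: 1.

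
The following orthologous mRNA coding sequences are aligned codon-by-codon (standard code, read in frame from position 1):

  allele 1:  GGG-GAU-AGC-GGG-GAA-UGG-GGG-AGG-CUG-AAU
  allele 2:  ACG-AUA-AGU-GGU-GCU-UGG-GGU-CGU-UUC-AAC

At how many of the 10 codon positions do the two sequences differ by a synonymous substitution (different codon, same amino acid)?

5

Codon 1: GGG Gly / ACG Thr — nonsynonymous.
Codon 2: GAU Asp / AUA Ile — nonsynonymous.
Codon 3: AGC Ser / AGU Ser — synonymous.
Codon 4: GGG Gly / GGU Gly — synonymous.
Codon 5: GAA Glu / GCU Ala — nonsynonymous.
Codon 6: UGG Trp / UGG Trp — identical.
Codon 7: GGG Gly / GGU Gly — synonymous.
Codon 8: AGG Arg / CGU Arg — synonymous.
Codon 9: CUG Leu / UUC Phe — nonsynonymous.
Codon 10: AAU Asn / AAC Asn — synonymous.
Synonymous differences: 5.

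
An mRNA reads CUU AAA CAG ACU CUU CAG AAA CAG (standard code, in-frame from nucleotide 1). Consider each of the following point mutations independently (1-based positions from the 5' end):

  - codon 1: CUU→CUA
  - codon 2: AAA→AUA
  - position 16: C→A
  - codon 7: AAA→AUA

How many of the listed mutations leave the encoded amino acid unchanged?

1

Codon 1: CUU (Leu) → CUA (Leu) — synonymous.
Codon 2: AAA (Lys) → AUA (Ile) — missense.
Codon 6: CAG (Gln) → AAG (Lys) — missense.
Codon 7: AAA (Lys) → AUA (Ile) — missense.
Synonymous: 1 of 4.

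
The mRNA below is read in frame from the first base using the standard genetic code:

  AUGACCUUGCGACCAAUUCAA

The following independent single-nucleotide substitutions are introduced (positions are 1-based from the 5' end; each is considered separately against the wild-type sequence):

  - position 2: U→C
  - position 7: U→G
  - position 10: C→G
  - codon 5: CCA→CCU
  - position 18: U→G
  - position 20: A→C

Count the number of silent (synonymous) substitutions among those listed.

Codon 1: AUG (Met) → ACG (Thr) — missense.
Codon 3: UUG (Leu) → GUG (Val) — missense.
Codon 4: CGA (Arg) → GGA (Gly) — missense.
Codon 5: CCA (Pro) → CCU (Pro) — synonymous.
Codon 6: AUU (Ile) → AUG (Met) — missense.
Codon 7: CAA (Gln) → CCA (Pro) — missense.
Synonymous: 1 of 6.

1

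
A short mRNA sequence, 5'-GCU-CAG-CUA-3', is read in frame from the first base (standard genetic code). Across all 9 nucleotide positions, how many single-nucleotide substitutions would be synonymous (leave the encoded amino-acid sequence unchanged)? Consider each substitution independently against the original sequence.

Codon 1 (GCU, Ala): 3 synonymous substitutions.
Codon 2 (CAG, Gln): 1 synonymous substitution.
Codon 3 (CUA, Leu): 4 synonymous substitutions.
Total: 3 + 1 + 4 = 8.

8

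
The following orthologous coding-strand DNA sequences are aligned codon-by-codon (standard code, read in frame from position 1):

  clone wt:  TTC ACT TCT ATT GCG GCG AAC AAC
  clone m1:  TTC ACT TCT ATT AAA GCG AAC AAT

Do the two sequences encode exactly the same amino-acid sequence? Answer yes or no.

Codon 1: TTC Phe / TTC Phe — identical.
Codon 2: ACT Thr / ACT Thr — identical.
Codon 3: TCT Ser / TCT Ser — identical.
Codon 4: ATT Ile / ATT Ile — identical.
Codon 5: GCG Ala / AAA Lys — nonsynonymous.
Codon 6: GCG Ala / GCG Ala — identical.
Codon 7: AAC Asn / AAC Asn — identical.
Codon 8: AAC Asn / AAT Asn — synonymous.
Nonsynonymous differences: 1 → different protein.

no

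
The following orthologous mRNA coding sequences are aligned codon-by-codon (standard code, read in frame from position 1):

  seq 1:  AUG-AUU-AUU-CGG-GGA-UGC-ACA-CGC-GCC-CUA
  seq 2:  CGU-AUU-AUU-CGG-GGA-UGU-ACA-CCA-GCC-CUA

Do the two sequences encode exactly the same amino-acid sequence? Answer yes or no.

Codon 1: AUG Met / CGU Arg — nonsynonymous.
Codon 2: AUU Ile / AUU Ile — identical.
Codon 3: AUU Ile / AUU Ile — identical.
Codon 4: CGG Arg / CGG Arg — identical.
Codon 5: GGA Gly / GGA Gly — identical.
Codon 6: UGC Cys / UGU Cys — synonymous.
Codon 7: ACA Thr / ACA Thr — identical.
Codon 8: CGC Arg / CCA Pro — nonsynonymous.
Codon 9: GCC Ala / GCC Ala — identical.
Codon 10: CUA Leu / CUA Leu — identical.
Nonsynonymous differences: 2 → different protein.

no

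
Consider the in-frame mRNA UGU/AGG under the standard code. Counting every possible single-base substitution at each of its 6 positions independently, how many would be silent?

Codon 1 (UGU, Cys): 1 synonymous substitution.
Codon 2 (AGG, Arg): 2 synonymous substitutions.
Total: 1 + 2 = 3.

3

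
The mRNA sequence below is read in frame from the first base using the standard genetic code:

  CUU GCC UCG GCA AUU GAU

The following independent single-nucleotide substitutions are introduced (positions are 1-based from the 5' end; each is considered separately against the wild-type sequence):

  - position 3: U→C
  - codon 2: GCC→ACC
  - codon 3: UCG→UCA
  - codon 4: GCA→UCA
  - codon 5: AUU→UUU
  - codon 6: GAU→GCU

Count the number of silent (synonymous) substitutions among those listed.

2

Codon 1: CUU (Leu) → CUC (Leu) — synonymous.
Codon 2: GCC (Ala) → ACC (Thr) — missense.
Codon 3: UCG (Ser) → UCA (Ser) — synonymous.
Codon 4: GCA (Ala) → UCA (Ser) — missense.
Codon 5: AUU (Ile) → UUU (Phe) — missense.
Codon 6: GAU (Asp) → GCU (Ala) — missense.
Synonymous: 2 of 6.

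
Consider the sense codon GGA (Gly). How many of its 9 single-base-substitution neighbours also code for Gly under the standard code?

Position 1: none → 0 synonymous.
Position 2: none → 0 synonymous.
Position 3: GGU, GGC, GGG → 3 synonymous.
Total: 0 + 0 + 3 = 3.

3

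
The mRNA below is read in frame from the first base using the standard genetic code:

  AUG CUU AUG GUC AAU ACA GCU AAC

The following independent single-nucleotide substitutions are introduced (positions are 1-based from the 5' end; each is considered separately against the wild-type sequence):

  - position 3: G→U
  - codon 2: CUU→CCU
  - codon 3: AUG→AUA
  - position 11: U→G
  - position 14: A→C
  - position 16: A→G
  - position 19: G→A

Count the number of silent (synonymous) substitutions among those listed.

0

Codon 1: AUG (Met) → AUU (Ile) — missense.
Codon 2: CUU (Leu) → CCU (Pro) — missense.
Codon 3: AUG (Met) → AUA (Ile) — missense.
Codon 4: GUC (Val) → GGC (Gly) — missense.
Codon 5: AAU (Asn) → ACU (Thr) — missense.
Codon 6: ACA (Thr) → GCA (Ala) — missense.
Codon 7: GCU (Ala) → ACU (Thr) — missense.
Synonymous: 0 of 7.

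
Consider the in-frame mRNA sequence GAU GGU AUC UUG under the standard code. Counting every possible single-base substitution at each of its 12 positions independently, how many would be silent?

8

Codon 1 (GAU, Asp): 1 synonymous substitution.
Codon 2 (GGU, Gly): 3 synonymous substitutions.
Codon 3 (AUC, Ile): 2 synonymous substitutions.
Codon 4 (UUG, Leu): 2 synonymous substitutions.
Total: 1 + 3 + 2 + 2 = 8.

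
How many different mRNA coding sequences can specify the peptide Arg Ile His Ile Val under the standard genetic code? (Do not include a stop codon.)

432

Arg: 6 codons.
Ile: 3 codons.
His: 2 codons.
Ile: 3 codons.
Val: 4 codons.
6 × 3 × 2 × 3 × 4 = 432.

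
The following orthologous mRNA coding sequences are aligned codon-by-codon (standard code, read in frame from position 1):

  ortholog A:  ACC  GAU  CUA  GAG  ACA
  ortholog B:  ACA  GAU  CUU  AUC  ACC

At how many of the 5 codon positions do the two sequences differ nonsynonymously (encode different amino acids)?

1

Codon 1: ACC Thr / ACA Thr — synonymous.
Codon 2: GAU Asp / GAU Asp — identical.
Codon 3: CUA Leu / CUU Leu — synonymous.
Codon 4: GAG Glu / AUC Ile — nonsynonymous.
Codon 5: ACA Thr / ACC Thr — synonymous.
Nonsynonymous differences: 1.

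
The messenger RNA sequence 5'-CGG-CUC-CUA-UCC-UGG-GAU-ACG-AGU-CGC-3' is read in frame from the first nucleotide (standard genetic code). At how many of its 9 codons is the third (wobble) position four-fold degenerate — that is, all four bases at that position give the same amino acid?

6

Codon 1 CGG (Arg): third position 4-fold.
Codon 2 CUC (Leu): third position 4-fold.
Codon 3 CUA (Leu): third position 4-fold.
Codon 4 UCC (Ser): third position 4-fold.
Codon 5 UGG (Trp): third position 1-fold.
Codon 6 GAU (Asp): third position 2-fold.
Codon 7 ACG (Thr): third position 4-fold.
Codon 8 AGU (Ser): third position 2-fold.
Codon 9 CGC (Arg): third position 4-fold.
Four-fold degenerate third positions: 6.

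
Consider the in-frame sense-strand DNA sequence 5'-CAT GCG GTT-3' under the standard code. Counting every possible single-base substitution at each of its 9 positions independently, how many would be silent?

Codon 1 (CAT, His): 1 synonymous substitution.
Codon 2 (GCG, Ala): 3 synonymous substitutions.
Codon 3 (GTT, Val): 3 synonymous substitutions.
Total: 1 + 3 + 3 = 7.

7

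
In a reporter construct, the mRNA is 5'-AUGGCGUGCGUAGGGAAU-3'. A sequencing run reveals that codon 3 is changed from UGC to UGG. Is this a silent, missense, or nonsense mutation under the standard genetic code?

Position 9 falls in codon 3: UGC → Cys.
After the substitution the codon is UGG → Trp.
Cys ≠ Trp, so this is a missense mutation.

missense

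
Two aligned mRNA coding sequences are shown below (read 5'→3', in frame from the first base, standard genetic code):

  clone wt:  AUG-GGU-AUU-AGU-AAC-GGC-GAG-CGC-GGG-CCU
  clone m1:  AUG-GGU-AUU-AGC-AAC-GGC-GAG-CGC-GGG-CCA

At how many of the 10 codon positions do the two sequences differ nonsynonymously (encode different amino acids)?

0

Codon 1: AUG Met / AUG Met — identical.
Codon 2: GGU Gly / GGU Gly — identical.
Codon 3: AUU Ile / AUU Ile — identical.
Codon 4: AGU Ser / AGC Ser — synonymous.
Codon 5: AAC Asn / AAC Asn — identical.
Codon 6: GGC Gly / GGC Gly — identical.
Codon 7: GAG Glu / GAG Glu — identical.
Codon 8: CGC Arg / CGC Arg — identical.
Codon 9: GGG Gly / GGG Gly — identical.
Codon 10: CCU Pro / CCA Pro — synonymous.
Nonsynonymous differences: 0.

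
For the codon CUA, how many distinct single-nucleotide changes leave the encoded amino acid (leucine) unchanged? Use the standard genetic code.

4

Position 1: UUA → 1 synonymous.
Position 2: none → 0 synonymous.
Position 3: CUU, CUC, CUG → 3 synonymous.
Total: 1 + 0 + 3 = 4.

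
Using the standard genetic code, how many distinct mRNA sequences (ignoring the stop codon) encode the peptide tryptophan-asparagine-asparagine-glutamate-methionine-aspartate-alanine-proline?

Trp: 1 codon.
Asn: 2 codons.
Asn: 2 codons.
Glu: 2 codons.
Met: 1 codon.
Asp: 2 codons.
Ala: 4 codons.
Pro: 4 codons.
1 × 2 × 2 × 2 × 1 × 2 × 4 × 4 = 256.

256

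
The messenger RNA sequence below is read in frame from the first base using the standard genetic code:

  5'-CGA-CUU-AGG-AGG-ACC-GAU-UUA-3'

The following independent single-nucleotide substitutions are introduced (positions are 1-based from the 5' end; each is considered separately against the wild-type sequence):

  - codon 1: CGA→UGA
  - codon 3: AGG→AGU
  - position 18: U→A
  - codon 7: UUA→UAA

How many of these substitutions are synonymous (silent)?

Codon 1: CGA (Arg) → UGA (Stop) — nonsense.
Codon 3: AGG (Arg) → AGU (Ser) — missense.
Codon 6: GAU (Asp) → GAA (Glu) — missense.
Codon 7: UUA (Leu) → UAA (Stop) — nonsense.
Synonymous: 0 of 4.

0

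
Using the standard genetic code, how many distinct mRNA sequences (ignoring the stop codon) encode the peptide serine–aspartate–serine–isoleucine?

216

Ser: 6 codons.
Asp: 2 codons.
Ser: 6 codons.
Ile: 3 codons.
6 × 2 × 6 × 3 = 216.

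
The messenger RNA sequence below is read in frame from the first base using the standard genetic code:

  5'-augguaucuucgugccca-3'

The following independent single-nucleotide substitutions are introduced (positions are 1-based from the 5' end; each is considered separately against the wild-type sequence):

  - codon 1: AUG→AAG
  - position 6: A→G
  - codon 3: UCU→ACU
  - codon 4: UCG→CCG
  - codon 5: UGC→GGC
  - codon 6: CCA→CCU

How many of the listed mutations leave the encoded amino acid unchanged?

2

Codon 1: AUG (Met) → AAG (Lys) — missense.
Codon 2: GUA (Val) → GUG (Val) — synonymous.
Codon 3: UCU (Ser) → ACU (Thr) — missense.
Codon 4: UCG (Ser) → CCG (Pro) — missense.
Codon 5: UGC (Cys) → GGC (Gly) — missense.
Codon 6: CCA (Pro) → CCU (Pro) — synonymous.
Synonymous: 2 of 6.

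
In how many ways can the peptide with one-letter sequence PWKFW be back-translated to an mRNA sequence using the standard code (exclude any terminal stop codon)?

16

Pro: 4 codons.
Trp: 1 codon.
Lys: 2 codons.
Phe: 2 codons.
Trp: 1 codon.
4 × 1 × 2 × 2 × 1 = 16.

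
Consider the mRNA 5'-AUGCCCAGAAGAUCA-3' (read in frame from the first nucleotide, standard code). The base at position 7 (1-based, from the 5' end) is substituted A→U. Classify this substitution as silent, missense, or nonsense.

nonsense

Position 7 falls in codon 3: AGA → Arg.
After the substitution the codon is UGA → Stop.
The new codon is a stop codon, so this is a nonsense mutation.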